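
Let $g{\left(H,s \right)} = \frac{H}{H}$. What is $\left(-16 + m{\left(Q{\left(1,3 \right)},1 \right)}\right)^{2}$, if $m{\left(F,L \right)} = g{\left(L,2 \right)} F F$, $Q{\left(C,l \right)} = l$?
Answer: $49$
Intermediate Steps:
$g{\left(H,s \right)} = 1$
$m{\left(F,L \right)} = F^{2}$ ($m{\left(F,L \right)} = 1 F F = F F = F^{2}$)
$\left(-16 + m{\left(Q{\left(1,3 \right)},1 \right)}\right)^{2} = \left(-16 + 3^{2}\right)^{2} = \left(-16 + 9\right)^{2} = \left(-7\right)^{2} = 49$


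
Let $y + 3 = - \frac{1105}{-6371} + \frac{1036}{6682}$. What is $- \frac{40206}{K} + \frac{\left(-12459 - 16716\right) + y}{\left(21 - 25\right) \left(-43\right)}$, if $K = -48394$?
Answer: $- \frac{14954229444098199}{88587827662724} \approx -168.81$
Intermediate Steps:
$y = - \frac{56864550}{21285511}$ ($y = -3 + \left(- \frac{1105}{-6371} + \frac{1036}{6682}\right) = -3 + \left(\left(-1105\right) \left(- \frac{1}{6371}\right) + 1036 \cdot \frac{1}{6682}\right) = -3 + \left(\frac{1105}{6371} + \frac{518}{3341}\right) = -3 + \frac{6991983}{21285511} = - \frac{56864550}{21285511} \approx -2.6715$)
$- \frac{40206}{K} + \frac{\left(-12459 - 16716\right) + y}{\left(21 - 25\right) \left(-43\right)} = - \frac{40206}{-48394} + \frac{\left(-12459 - 16716\right) - \frac{56864550}{21285511}}{\left(21 - 25\right) \left(-43\right)} = \left(-40206\right) \left(- \frac{1}{48394}\right) + \frac{-29175 - \frac{56864550}{21285511}}{\left(-4\right) \left(-43\right)} = \frac{20103}{24197} - \frac{621061647975}{21285511 \cdot 172} = \frac{20103}{24197} - \frac{621061647975}{3661107892} = - \frac{14954229444098199}{88587827662724}$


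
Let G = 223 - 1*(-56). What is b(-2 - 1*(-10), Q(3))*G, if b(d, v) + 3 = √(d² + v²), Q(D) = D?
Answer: -837 + 279*√73 ≈ 1546.8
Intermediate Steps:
G = 279 (G = 223 + 56 = 279)
b(d, v) = -3 + √(d² + v²)
b(-2 - 1*(-10), Q(3))*G = (-3 + √((-2 - 1*(-10))² + 3²))*279 = (-3 + √((-2 + 10)² + 9))*279 = (-3 + √(8² + 9))*279 = (-3 + √(64 + 9))*279 = (-3 + √73)*279 = -837 + 279*√73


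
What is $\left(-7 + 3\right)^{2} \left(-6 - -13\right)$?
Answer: $112$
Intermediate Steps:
$\left(-7 + 3\right)^{2} \left(-6 - -13\right) = \left(-4\right)^{2} \left(-6 + 13\right) = 16 \cdot 7 = 112$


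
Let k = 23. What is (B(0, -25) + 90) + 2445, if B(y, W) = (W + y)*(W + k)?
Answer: 2585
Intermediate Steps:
B(y, W) = (23 + W)*(W + y) (B(y, W) = (W + y)*(W + 23) = (W + y)*(23 + W) = (23 + W)*(W + y))
(B(0, -25) + 90) + 2445 = (((-25)² + 23*(-25) + 23*0 - 25*0) + 90) + 2445 = ((625 - 575 + 0 + 0) + 90) + 2445 = (50 + 90) + 2445 = 140 + 2445 = 2585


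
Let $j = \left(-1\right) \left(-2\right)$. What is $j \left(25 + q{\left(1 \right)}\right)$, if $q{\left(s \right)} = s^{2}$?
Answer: $52$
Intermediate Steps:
$j = 2$
$j \left(25 + q{\left(1 \right)}\right) = 2 \left(25 + 1^{2}\right) = 2 \left(25 + 1\right) = 2 \cdot 26 = 52$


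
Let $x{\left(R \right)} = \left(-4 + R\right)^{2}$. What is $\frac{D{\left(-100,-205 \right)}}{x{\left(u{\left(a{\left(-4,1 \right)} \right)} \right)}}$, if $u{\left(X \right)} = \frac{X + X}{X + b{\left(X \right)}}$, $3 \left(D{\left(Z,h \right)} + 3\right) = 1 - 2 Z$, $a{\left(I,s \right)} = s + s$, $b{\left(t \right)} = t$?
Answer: $\frac{64}{9} \approx 7.1111$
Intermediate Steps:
$a{\left(I,s \right)} = 2 s$
$D{\left(Z,h \right)} = - \frac{8}{3} - \frac{2 Z}{3}$ ($D{\left(Z,h \right)} = -3 + \frac{1 - 2 Z}{3} = -3 - \left(- \frac{1}{3} + \frac{2 Z}{3}\right) = - \frac{8}{3} - \frac{2 Z}{3}$)
$u{\left(X \right)} = 1$ ($u{\left(X \right)} = \frac{X + X}{X + X} = \frac{2 X}{2 X} = 2 X \frac{1}{2 X} = 1$)
$\frac{D{\left(-100,-205 \right)}}{x{\left(u{\left(a{\left(-4,1 \right)} \right)} \right)}} = \frac{- \frac{8}{3} - - \frac{200}{3}}{\left(-4 + 1\right)^{2}} = \frac{- \frac{8}{3} + \frac{200}{3}}{\left(-3\right)^{2}} = \frac{64}{9}$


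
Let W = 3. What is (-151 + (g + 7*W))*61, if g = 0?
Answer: -7930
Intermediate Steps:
(-151 + (g + 7*W))*61 = (-151 + (0 + 7*3))*61 = (-151 + (0 + 21))*61 = (-151 + 21)*61 = -130*61 = -7930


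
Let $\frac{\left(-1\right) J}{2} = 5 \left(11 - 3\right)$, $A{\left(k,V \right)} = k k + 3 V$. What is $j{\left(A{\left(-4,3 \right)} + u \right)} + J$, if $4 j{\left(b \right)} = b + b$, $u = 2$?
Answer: $- \frac{133}{2} \approx -66.5$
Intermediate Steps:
$A{\left(k,V \right)} = k^{2} + 3 V$
$j{\left(b \right)} = \frac{b}{2}$ ($j{\left(b \right)} = \frac{b + b}{4} = \frac{2 b}{4} = \frac{b}{2}$)
$J = -80$ ($J = - 2 \cdot 5 \left(11 - 3\right) = - 2 \cdot 5 \cdot 8 = \left(-2\right) 40 = -80$)
$j{\left(A{\left(-4,3 \right)} + u \right)} + J = \frac{\left(\left(-4\right)^{2} + 3 \cdot 3\right) + 2}{2} - 80 = \frac{\left(16 + 9\right) + 2}{2} - 80 = \frac{25 + 2}{2} - 80 = \frac{1}{2} \cdot 27 - 80 = \frac{27}{2} - 80 = - \frac{133}{2}$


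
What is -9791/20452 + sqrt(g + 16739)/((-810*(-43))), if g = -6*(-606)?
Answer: -9791/20452 + sqrt(815)/6966 ≈ -0.47463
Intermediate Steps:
g = 3636
-9791/20452 + sqrt(g + 16739)/((-810*(-43))) = -9791/20452 + sqrt(3636 + 16739)/((-810*(-43))) = -9791*1/20452 + sqrt(20375)/34830 = -9791/20452 + (5*sqrt(815))*(1/34830) = -9791/20452 + sqrt(815)/6966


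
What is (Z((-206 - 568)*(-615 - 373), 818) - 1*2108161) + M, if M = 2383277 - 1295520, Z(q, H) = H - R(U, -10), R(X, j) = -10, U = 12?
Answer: -1019576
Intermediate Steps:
Z(q, H) = 10 + H (Z(q, H) = H - 1*(-10) = H + 10 = 10 + H)
M = 1087757
(Z((-206 - 568)*(-615 - 373), 818) - 1*2108161) + M = ((10 + 818) - 1*2108161) + 1087757 = (828 - 2108161) + 1087757 = -2107333 + 1087757 = -1019576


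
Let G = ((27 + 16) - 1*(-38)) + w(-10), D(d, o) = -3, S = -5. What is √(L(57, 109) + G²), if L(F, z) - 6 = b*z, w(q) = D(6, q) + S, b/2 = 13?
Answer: √8169 ≈ 90.383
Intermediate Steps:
b = 26 (b = 2*13 = 26)
w(q) = -8 (w(q) = -3 - 5 = -8)
L(F, z) = 6 + 26*z
G = 73 (G = ((27 + 16) - 1*(-38)) - 8 = (43 + 38) - 8 = 81 - 8 = 73)
√(L(57, 109) + G²) = √((6 + 26*109) + 73²) = √((6 + 2834) + 5329) = √(2840 + 5329) = √8169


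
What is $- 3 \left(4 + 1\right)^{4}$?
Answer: $-1875$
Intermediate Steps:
$- 3 \left(4 + 1\right)^{4} = - 3 \cdot 5^{4} = \left(-3\right) 625 = -1875$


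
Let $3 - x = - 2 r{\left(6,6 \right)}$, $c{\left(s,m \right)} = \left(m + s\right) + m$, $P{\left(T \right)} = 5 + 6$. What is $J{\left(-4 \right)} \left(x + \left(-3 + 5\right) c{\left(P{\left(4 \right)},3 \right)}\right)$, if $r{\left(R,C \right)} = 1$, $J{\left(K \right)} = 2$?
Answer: $78$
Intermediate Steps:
$P{\left(T \right)} = 11$
$c{\left(s,m \right)} = s + 2 m$
$x = 5$ ($x = 3 - \left(-2\right) 1 = 3 - -2 = 3 + 2 = 5$)
$J{\left(-4 \right)} \left(x + \left(-3 + 5\right) c{\left(P{\left(4 \right)},3 \right)}\right) = 2 \left(5 + \left(-3 + 5\right) \left(11 + 2 \cdot 3\right)\right) = 2 \left(5 + 2 \left(11 + 6\right)\right) = 2 \left(5 + 2 \cdot 17\right) = 2 \left(5 + 34\right) = 2 \cdot 39 = 78$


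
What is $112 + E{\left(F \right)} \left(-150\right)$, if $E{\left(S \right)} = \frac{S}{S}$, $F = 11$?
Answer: $-38$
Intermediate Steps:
$E{\left(S \right)} = 1$
$112 + E{\left(F \right)} \left(-150\right) = 112 + 1 \left(-150\right) = 112 - 150 = -38$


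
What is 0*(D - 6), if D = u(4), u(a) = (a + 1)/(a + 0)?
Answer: 0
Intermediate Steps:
u(a) = (1 + a)/a
D = 5/4 (D = (1 + 4)/4 = (¼)*5 = 5/4 ≈ 1.2500)
0*(D - 6) = 0*(5/4 - 6) = 0*(-19/4) = 0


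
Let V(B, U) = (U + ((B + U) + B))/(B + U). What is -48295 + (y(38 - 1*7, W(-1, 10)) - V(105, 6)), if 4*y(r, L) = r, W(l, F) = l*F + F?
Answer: -193157/4 ≈ -48289.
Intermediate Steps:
W(l, F) = F + F*l (W(l, F) = F*l + F = F + F*l)
y(r, L) = r/4
V(B, U) = (2*B + 2*U)/(B + U) (V(B, U) = (U + (U + 2*B))/(B + U) = (2*B + 2*U)/(B + U))
-48295 + (y(38 - 1*7, W(-1, 10)) - V(105, 6)) = -48295 + ((38 - 1*7)/4 - 1*2) = -48295 + ((38 - 7)/4 - 2) = -48295 + ((1/4)*31 - 2) = -48295 + (31/4 - 2) = -48295 + 23/4 = -193157/4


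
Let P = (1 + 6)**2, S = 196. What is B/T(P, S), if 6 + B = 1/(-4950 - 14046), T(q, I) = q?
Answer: -113977/930804 ≈ -0.12245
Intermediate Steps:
P = 49 (P = 7**2 = 49)
B = -113977/18996 (B = -6 + 1/(-4950 - 14046) = -6 + 1/(-18996) = -6 - 1/18996 = -113977/18996 ≈ -6.0001)
B/T(P, S) = -113977/18996/49 = -113977/18996*1/49 = -113977/930804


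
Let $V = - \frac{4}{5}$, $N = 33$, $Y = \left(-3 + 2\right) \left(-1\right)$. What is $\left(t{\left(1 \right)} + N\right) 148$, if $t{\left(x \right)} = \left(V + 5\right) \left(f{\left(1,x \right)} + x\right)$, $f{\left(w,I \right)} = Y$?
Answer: $\frac{30636}{5} \approx 6127.2$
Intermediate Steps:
$Y = 1$ ($Y = \left(-1\right) \left(-1\right) = 1$)
$f{\left(w,I \right)} = 1$
$V = - \frac{4}{5}$ ($V = \left(-4\right) \frac{1}{5} = - \frac{4}{5} \approx -0.8$)
$t{\left(x \right)} = \frac{21}{5} + \frac{21 x}{5}$ ($t{\left(x \right)} = \left(- \frac{4}{5} + 5\right) \left(1 + x\right) = \frac{21 \left(1 + x\right)}{5} = \frac{21}{5} + \frac{21 x}{5}$)
$\left(t{\left(1 \right)} + N\right) 148 = \left(\left(\frac{21}{5} + \frac{21}{5} \cdot 1\right) + 33\right) 148 = \left(\left(\frac{21}{5} + \frac{21}{5}\right) + 33\right) 148 = \left(\frac{42}{5} + 33\right) 148 = \frac{207}{5} \cdot 148 = \frac{30636}{5}$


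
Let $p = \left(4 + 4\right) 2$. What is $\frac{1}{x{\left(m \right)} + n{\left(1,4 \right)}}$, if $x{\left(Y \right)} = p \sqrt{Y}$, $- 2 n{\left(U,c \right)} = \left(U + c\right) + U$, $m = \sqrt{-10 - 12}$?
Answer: $- \frac{1}{3 - 16 \sqrt[4]{22} \sqrt{i}} \approx 0.020233 - 0.023056 i$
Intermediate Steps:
$p = 16$ ($p = 8 \cdot 2 = 16$)
$m = i \sqrt{22}$ ($m = \sqrt{-22} = i \sqrt{22} \approx 4.6904 i$)
$n{\left(U,c \right)} = - U - \frac{c}{2}$ ($n{\left(U,c \right)} = - \frac{\left(U + c\right) + U}{2} = - \frac{c + 2 U}{2} = - U - \frac{c}{2}$)
$x{\left(Y \right)} = 16 \sqrt{Y}$
$\frac{1}{x{\left(m \right)} + n{\left(1,4 \right)}} = \frac{1}{16 \sqrt{i \sqrt{22}} - 3} = \frac{1}{16 \sqrt[4]{22} \sqrt{i} - 3} = \frac{1}{-3 + 16 \sqrt[4]{22} \sqrt{i}}$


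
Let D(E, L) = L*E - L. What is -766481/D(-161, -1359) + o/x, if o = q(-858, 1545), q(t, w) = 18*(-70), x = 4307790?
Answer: -110070552869/31613147694 ≈ -3.4818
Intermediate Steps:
q(t, w) = -1260
o = -1260
D(E, L) = -L + E*L (D(E, L) = E*L - L = -L + E*L)
-766481/D(-161, -1359) + o/x = -766481*(-1/(1359*(-1 - 161))) - 1260/4307790 = -766481/((-1359*(-162))) - 1260*1/4307790 = -766481/220158 - 42/143593 = -110070552869/31613147694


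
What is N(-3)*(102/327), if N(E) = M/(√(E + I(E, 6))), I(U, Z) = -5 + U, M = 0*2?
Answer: 0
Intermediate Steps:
M = 0
N(E) = 0 (N(E) = 0/(√(E + (-5 + E))) = 0/(√(-5 + 2*E)) = 0/√(-5 + 2*E) = 0)
N(-3)*(102/327) = 0*(102/327) = 0*(102*(1/327)) = 0*(34/109) = 0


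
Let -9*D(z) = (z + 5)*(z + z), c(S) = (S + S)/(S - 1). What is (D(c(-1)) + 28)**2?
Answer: 6400/9 ≈ 711.11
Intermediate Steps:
c(S) = 2*S/(-1 + S) (c(S) = (2*S)/(-1 + S) = 2*S/(-1 + S))
D(z) = -2*z*(5 + z)/9 (D(z) = -(z + 5)*(z + z)/9 = -(5 + z)*2*z/9 = -2*z*(5 + z)/9)
(D(c(-1)) + 28)**2 = (-2*2*(-1)/(-1 - 1)*(5 + 2*(-1)/(-1 - 1))/9 + 28)**2 = (-2*2*(-1)/(-2)*(5 + 2*(-1)/(-2))/9 + 28)**2 = (-2*2*(-1)*(-1/2)*(5 + 2*(-1)*(-1/2))/9 + 28)**2 = (-2/9*1*(5 + 1) + 28)**2 = (-2/9*1*6 + 28)**2 = (-4/3 + 28)**2 = (80/3)**2 = 6400/9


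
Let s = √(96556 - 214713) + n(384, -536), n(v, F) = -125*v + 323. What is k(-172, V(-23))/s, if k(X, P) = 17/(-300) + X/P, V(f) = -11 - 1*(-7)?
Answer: -614222791/681964345800 - 12883*I*√118157/681964345800 ≈ -0.00090067 - 6.4936e-6*I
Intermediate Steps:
n(v, F) = 323 - 125*v
V(f) = -4 (V(f) = -11 + 7 = -4)
k(X, P) = -17/300 + X/P (k(X, P) = 17*(-1/300) + X/P = -17/300 + X/P)
s = -47677 + I*√118157 (s = √(96556 - 214713) + (323 - 125*384) = √(-118157) + (323 - 48000) = I*√118157 - 47677 = -47677 + I*√118157 ≈ -47677.0 + 343.74*I)
k(-172, V(-23))/s = (-17/300 - 172/(-4))/(-47677 + I*√118157) = (-17/300 - 172*(-¼))/(-47677 + I*√118157) = (-17/300 + 43)/(-47677 + I*√118157) = 12883/(300*(-47677 + I*√118157))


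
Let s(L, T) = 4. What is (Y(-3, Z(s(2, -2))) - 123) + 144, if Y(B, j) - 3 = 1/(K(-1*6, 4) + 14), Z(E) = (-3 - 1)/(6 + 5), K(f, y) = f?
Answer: 193/8 ≈ 24.125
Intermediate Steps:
Z(E) = -4/11
Y(B, j) = 25/8 (Y(B, j) = 3 + 1/(-1*6 + 14) = 3 + 1/(-6 + 14) = 3 + 1/8 = 3 + ⅛ = 25/8)
(Y(-3, Z(s(2, -2))) - 123) + 144 = (25/8 - 123) + 144 = -959/8 + 144 = 193/8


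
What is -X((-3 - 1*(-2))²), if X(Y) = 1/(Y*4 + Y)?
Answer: -⅕ ≈ -0.20000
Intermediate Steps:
X(Y) = 1/(5*Y) (X(Y) = 1/(4*Y + Y) = 1/(5*Y))
-X((-3 - 1*(-2))²) = -1/(5*((-3 - 1*(-2))²)) = -1/(5*((-3 + 2)²)) = -1/(5*((-1)²)) = -1/(5*1) = -1/5 = -1*⅕ = -⅕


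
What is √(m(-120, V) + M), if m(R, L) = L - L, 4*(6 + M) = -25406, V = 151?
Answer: I*√25430/2 ≈ 79.734*I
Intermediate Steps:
M = -12715/2 (M = -6 + (¼)*(-25406) = -6 - 12703/2 = -12715/2 ≈ -6357.5)
m(R, L) = 0
√(m(-120, V) + M) = √(0 - 12715/2) = √(-12715/2) = I*√25430/2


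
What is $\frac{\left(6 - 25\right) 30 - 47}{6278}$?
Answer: $- \frac{617}{6278} \approx -0.09828$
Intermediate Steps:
$\frac{\left(6 - 25\right) 30 - 47}{6278} = \left(\left(-19\right) 30 - 47\right) \frac{1}{6278} = \left(-570 - 47\right) \frac{1}{6278} = \left(-617\right) \frac{1}{6278} = - \frac{617}{6278}$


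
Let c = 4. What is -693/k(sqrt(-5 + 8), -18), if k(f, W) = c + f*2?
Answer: -693 + 693*sqrt(3)/2 ≈ -92.844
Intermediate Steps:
k(f, W) = 4 + 2*f (k(f, W) = 4 + f*2 = 4 + 2*f)
-693/k(sqrt(-5 + 8), -18) = -693/(4 + 2*sqrt(-5 + 8)) = -693/(4 + 2*sqrt(3))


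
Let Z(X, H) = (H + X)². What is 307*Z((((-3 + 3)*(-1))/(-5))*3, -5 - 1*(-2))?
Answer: 2763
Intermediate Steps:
307*Z((((-3 + 3)*(-1))/(-5))*3, -5 - 1*(-2)) = 307*((-5 - 1*(-2)) + (((-3 + 3)*(-1))/(-5))*3)² = 307*((-5 + 2) - 0*(-1)*3)² = 307*(-3 - ⅕*0*3)² = 307*(-3 + 0*3)² = 307*(-3 + 0)² = 307*(-3)² = 307*9 = 2763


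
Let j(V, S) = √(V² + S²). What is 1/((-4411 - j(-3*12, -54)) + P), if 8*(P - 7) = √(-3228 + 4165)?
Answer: -8/(35232 - √937 + 144*√13) ≈ -0.00022396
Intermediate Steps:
j(V, S) = √(S² + V²)
P = 7 + √937/8 (P = 7 + √(-3228 + 4165)/8 = 7 + √937/8 ≈ 10.826)
1/((-4411 - j(-3*12, -54)) + P) = 1/((-4411 - √((-54)² + (-3*12)²)) + (7 + √937/8)) = 1/((-4411 - √(2916 + (-36)²)) + (7 + √937/8)) = 1/((-4411 - √(2916 + 1296)) + (7 + √937/8)) = 1/((-4411 - √4212) + (7 + √937/8)) = 1/((-4411 - 18*√13) + (7 + √937/8)) = 1/(-4404 - 18*√13 + √937/8)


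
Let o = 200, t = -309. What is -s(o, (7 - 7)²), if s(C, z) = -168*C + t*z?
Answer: 33600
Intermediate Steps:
s(C, z) = -309*z - 168*C (s(C, z) = -168*C - 309*z = -309*z - 168*C)
-s(o, (7 - 7)²) = -(-309*(7 - 7)² - 168*200) = -(-309*0² - 33600) = -(-309*0 - 33600) = -(0 - 33600) = -1*(-33600) = 33600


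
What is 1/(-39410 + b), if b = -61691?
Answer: -1/101101 ≈ -9.8911e-6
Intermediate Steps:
1/(-39410 + b) = 1/(-39410 - 61691) = 1/(-101101) = -1/101101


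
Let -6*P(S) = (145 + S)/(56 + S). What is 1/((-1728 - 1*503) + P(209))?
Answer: -265/591274 ≈ -0.00044818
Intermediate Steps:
P(S) = -(145 + S)/(6*(56 + S))
1/((-1728 - 1*503) + P(209)) = 1/((-1728 - 1*503) + (-145 - 1*209)/(6*(56 + 209))) = 1/((-1728 - 503) + (1/6)*(-145 - 209)/265) = 1/(-2231 + (1/6)*(1/265)*(-354)) = 1/(-2231 - 59/265) = 1/(-591274/265) = -265/591274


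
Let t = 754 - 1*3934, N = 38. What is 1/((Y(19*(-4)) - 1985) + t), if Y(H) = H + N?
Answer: -1/5203 ≈ -0.00019220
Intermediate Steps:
Y(H) = 38 + H (Y(H) = H + 38 = 38 + H)
t = -3180 (t = 754 - 3934 = -3180)
1/((Y(19*(-4)) - 1985) + t) = 1/(((38 + 19*(-4)) - 1985) - 3180) = 1/(((38 - 76) - 1985) - 3180) = 1/((-38 - 1985) - 3180) = 1/(-2023 - 3180) = 1/(-5203) = -1/5203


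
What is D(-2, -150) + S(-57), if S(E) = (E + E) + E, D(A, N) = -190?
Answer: -361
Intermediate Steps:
S(E) = 3*E (S(E) = 2*E + E = 3*E)
D(-2, -150) + S(-57) = -190 + 3*(-57) = -190 - 171 = -361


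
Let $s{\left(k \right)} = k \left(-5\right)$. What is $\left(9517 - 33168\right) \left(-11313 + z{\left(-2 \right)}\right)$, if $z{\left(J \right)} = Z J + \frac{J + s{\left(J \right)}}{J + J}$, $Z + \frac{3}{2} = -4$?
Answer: $267350904$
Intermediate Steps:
$Z = - \frac{11}{2}$ ($Z = - \frac{3}{2} - 4 = - \frac{11}{2} \approx -5.5$)
$s{\left(k \right)} = - 5 k$
$z{\left(J \right)} = -2 - \frac{11 J}{2}$ ($z{\left(J \right)} = - \frac{11 J}{2} + \frac{J - 5 J}{J + J} = - \frac{11 J}{2} + \frac{\left(-4\right) J}{2 J} = - \frac{11 J}{2} + - 4 J \frac{1}{2 J} = - \frac{11 J}{2} - 2 = -2 - \frac{11 J}{2}$)
$\left(9517 - 33168\right) \left(-11313 + z{\left(-2 \right)}\right) = \left(9517 - 33168\right) \left(-11313 - -9\right) = - 23651 \left(-11313 + \left(-2 + 11\right)\right) = - 23651 \left(-11313 + 9\right) = \left(-23651\right) \left(-11304\right) = 267350904$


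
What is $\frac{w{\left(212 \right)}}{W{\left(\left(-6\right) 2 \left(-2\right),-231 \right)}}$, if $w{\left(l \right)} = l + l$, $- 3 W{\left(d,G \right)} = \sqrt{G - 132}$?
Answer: $\frac{424 i \sqrt{3}}{11} \approx 66.763 i$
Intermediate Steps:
$W{\left(d,G \right)} = - \frac{\sqrt{-132 + G}}{3}$ ($W{\left(d,G \right)} = - \frac{\sqrt{G - 132}}{3} = - \frac{\sqrt{-132 + G}}{3}$)
$w{\left(l \right)} = 2 l$
$\frac{w{\left(212 \right)}}{W{\left(\left(-6\right) 2 \left(-2\right),-231 \right)}} = \frac{2 \cdot 212}{\left(- \frac{1}{3}\right) \sqrt{-132 - 231}} = \frac{424}{\left(- \frac{1}{3}\right) \sqrt{-363}} = \frac{424}{\left(- \frac{1}{3}\right) 11 i \sqrt{3}} = \frac{424}{\left(- \frac{11}{3}\right) i \sqrt{3}} = 424 \frac{i \sqrt{3}}{11} = \frac{424 i \sqrt{3}}{11}$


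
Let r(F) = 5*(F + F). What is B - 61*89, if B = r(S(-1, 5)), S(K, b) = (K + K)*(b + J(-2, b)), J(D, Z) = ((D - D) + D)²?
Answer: -5609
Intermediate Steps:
J(D, Z) = D² (J(D, Z) = (0 + D)² = D²)
S(K, b) = 2*K*(4 + b) (S(K, b) = (K + K)*(b + (-2)²) = (2*K)*(b + 4) = (2*K)*(4 + b) = 2*K*(4 + b))
r(F) = 10*F (r(F) = 5*(2*F) = 10*F)
B = -180 (B = 10*(2*(-1)*(4 + 5)) = 10*(2*(-1)*9) = 10*(-18) = -180)
B - 61*89 = -180 - 61*89 = -180 - 5429 = -5609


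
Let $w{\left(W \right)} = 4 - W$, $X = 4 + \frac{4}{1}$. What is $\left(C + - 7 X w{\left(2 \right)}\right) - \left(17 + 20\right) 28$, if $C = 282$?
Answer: $-866$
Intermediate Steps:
$X = 8$ ($X = 4 + 4 \cdot 1 = 4 + 4 = 8$)
$\left(C + - 7 X w{\left(2 \right)}\right) - \left(17 + 20\right) 28 = \left(282 + \left(-7\right) 8 \left(4 - 2\right)\right) - \left(17 + 20\right) 28 = \left(282 - 56 \left(4 - 2\right)\right) - 37 \cdot 28 = \left(282 - 112\right) - 1036 = 170 - 1036 = -866$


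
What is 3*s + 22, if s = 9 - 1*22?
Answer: -17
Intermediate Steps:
s = -13 (s = 9 - 22 = -13)
3*s + 22 = 3*(-13) + 22 = -39 + 22 = -17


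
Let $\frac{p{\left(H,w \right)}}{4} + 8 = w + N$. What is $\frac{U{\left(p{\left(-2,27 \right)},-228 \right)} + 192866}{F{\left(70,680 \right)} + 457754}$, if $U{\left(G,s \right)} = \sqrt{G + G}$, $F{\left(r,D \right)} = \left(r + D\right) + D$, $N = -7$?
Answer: $\frac{96433}{229592} + \frac{\sqrt{6}}{114796} \approx 0.42004$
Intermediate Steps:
$p{\left(H,w \right)} = -60 + 4 w$ ($p{\left(H,w \right)} = -32 + 4 \left(w - 7\right) = -32 + 4 \left(-7 + w\right) = -32 + \left(-28 + 4 w\right) = -60 + 4 w$)
$F{\left(r,D \right)} = r + 2 D$ ($F{\left(r,D \right)} = \left(D + r\right) + D = r + 2 D$)
$U{\left(G,s \right)} = \sqrt{2} \sqrt{G}$ ($U{\left(G,s \right)} = \sqrt{2 G} = \sqrt{2} \sqrt{G}$)
$\frac{U{\left(p{\left(-2,27 \right)},-228 \right)} + 192866}{F{\left(70,680 \right)} + 457754} = \frac{\sqrt{2} \sqrt{-60 + 4 \cdot 27} + 192866}{\left(70 + 2 \cdot 680\right) + 457754} = \frac{\sqrt{2} \sqrt{-60 + 108} + 192866}{\left(70 + 1360\right) + 457754} = \frac{\sqrt{2} \sqrt{48} + 192866}{1430 + 457754} = \frac{\sqrt{2} \cdot 4 \sqrt{3} + 192866}{459184} = \left(4 \sqrt{6} + 192866\right) \frac{1}{459184} = \left(192866 + 4 \sqrt{6}\right) \frac{1}{459184} = \frac{96433}{229592} + \frac{\sqrt{6}}{114796}$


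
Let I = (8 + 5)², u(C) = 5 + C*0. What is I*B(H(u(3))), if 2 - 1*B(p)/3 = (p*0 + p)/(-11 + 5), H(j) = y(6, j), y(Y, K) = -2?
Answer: 845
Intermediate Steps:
u(C) = 5 (u(C) = 5 + 0 = 5)
H(j) = -2
I = 169 (I = 13² = 169)
B(p) = 6 + p/2 (B(p) = 6 - 3*(p*0 + p)/(-11 + 5) = 6 - 3*(0 + p)/(-6) = 6 - 3*p*(-1)/6 = 6 - (-1)*p/2 = 6 + p/2)
I*B(H(u(3))) = 169*(6 + (½)*(-2)) = 169*(6 - 1) = 169*5 = 845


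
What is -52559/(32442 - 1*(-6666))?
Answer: -52559/39108 ≈ -1.3439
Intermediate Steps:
-52559/(32442 - 1*(-6666)) = -52559/(32442 + 6666) = -52559/39108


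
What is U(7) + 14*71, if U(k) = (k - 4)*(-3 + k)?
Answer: 1006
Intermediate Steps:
U(k) = (-4 + k)*(-3 + k)
U(7) + 14*71 = (12 + 7**2 - 7*7) + 14*71 = (12 + 49 - 49) + 994 = 12 + 994 = 1006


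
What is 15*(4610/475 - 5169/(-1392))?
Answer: 1774479/8816 ≈ 201.28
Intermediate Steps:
15*(4610/475 - 5169/(-1392)) = 15*(4610*(1/475) - 5169*(-1/1392)) = 15*(922/95 + 1723/464) = 15*(591493/44080) = 1774479/8816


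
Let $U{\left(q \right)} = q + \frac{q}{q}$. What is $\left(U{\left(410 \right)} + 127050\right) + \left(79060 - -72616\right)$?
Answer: $279137$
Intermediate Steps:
$U{\left(q \right)} = 1 + q$ ($U{\left(q \right)} = q + 1 = 1 + q$)
$\left(U{\left(410 \right)} + 127050\right) + \left(79060 - -72616\right) = \left(\left(1 + 410\right) + 127050\right) + \left(79060 - -72616\right) = \left(411 + 127050\right) + \left(79060 + 72616\right) = 127461 + 151676 = 279137$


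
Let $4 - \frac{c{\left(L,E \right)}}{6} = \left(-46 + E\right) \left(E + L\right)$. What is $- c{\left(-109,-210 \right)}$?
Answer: $489960$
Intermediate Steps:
$c{\left(L,E \right)} = 24 - 6 \left(-46 + E\right) \left(E + L\right)$
$- c{\left(-109,-210 \right)} = - (24 - 6 \left(-210\right)^{2} + 276 \left(-210\right) + 276 \left(-109\right) - \left(-1260\right) \left(-109\right)) = - (24 - 264600 - 57960 - 30084 - 137340) = \left(-1\right) \left(-489960\right) = 489960$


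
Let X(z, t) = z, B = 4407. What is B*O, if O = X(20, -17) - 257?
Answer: -1044459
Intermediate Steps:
O = -237 (O = 20 - 257 = -237)
B*O = 4407*(-237) = -1044459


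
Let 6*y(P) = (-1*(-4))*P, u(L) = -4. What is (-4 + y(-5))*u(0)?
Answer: 88/3 ≈ 29.333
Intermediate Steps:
y(P) = 2*P/3 (y(P) = ((-1*(-4))*P)/6 = (4*P)/6 = 2*P/3)
(-4 + y(-5))*u(0) = (-4 + (⅔)*(-5))*(-4) = (-4 - 10/3)*(-4) = -22/3*(-4) = 88/3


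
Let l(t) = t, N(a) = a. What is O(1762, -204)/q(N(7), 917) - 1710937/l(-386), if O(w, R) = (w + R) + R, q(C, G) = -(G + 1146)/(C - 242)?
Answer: 3652484371/796318 ≈ 4586.7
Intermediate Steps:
q(C, G) = -(1146 + G)/(-242 + C)
O(w, R) = w + 2*R (O(w, R) = (R + w) + R = w + 2*R)
O(1762, -204)/q(N(7), 917) - 1710937/l(-386) = (1762 + 2*(-204))/(((-1146 - 1*917)/(-242 + 7))) - 1710937/(-386) = (1762 - 408)/(((-1146 - 917)/(-235))) - 1710937*(-1/386) = 1354/((-1/235*(-2063))) + 1710937/386 = 1354/(2063/235) + 1710937/386 = 1354*(235/2063) + 1710937/386 = 318190/2063 + 1710937/386 = 3652484371/796318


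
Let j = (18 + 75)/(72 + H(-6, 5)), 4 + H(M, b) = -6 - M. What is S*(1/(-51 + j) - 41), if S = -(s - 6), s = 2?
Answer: -553772/3375 ≈ -164.08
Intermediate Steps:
H(M, b) = -10 - M (H(M, b) = -4 + (-6 - M) = -10 - M)
S = 4 (S = -(2 - 6) = -1*(-4) = 4)
j = 93/68 (j = (18 + 75)/(72 + (-10 - 1*(-6))) = 93/(72 + (-10 + 6)) = 93/(72 - 4) = 93/68 ≈ 1.3676)
S*(1/(-51 + j) - 41) = 4*(1/(-51 + 93/68) - 41) = 4*(1/(-3375/68) - 41) = 4*(-68/3375 - 41) = 4*(-138443/3375) = -553772/3375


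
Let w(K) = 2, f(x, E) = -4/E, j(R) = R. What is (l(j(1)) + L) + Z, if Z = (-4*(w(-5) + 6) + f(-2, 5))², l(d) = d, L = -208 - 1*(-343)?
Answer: 30296/25 ≈ 1211.8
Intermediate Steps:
L = 135 (L = -208 + 343 = 135)
Z = 26896/25 (Z = (-4*(2 + 6) - 4/5)² = (-4*8 - 4*⅕)² = (-32 - ⅘)² = (-164/5)² = 26896/25 ≈ 1075.8)
(l(j(1)) + L) + Z = (1 + 135) + 26896/25 = 136 + 26896/25 = 30296/25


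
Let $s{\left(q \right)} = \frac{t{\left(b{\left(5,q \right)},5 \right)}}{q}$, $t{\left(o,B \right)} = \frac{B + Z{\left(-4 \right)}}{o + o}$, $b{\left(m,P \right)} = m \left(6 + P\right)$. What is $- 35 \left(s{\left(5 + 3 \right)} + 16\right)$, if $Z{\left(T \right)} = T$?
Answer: $- \frac{17921}{32} \approx -560.03$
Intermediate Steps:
$t{\left(o,B \right)} = \frac{-4 + B}{2 o}$ ($t{\left(o,B \right)} = \frac{B - 4}{o + o} = \frac{-4 + B}{2 o}$)
$s{\left(q \right)} = \frac{1}{2 q \left(30 + 5 q\right)}$ ($s{\left(q \right)} = \frac{\frac{1}{2} \frac{1}{5 \left(6 + q\right)} \left(-4 + 5\right)}{q} = \frac{\frac{1}{2} \frac{1}{30 + 5 q} 1}{q} = \frac{\frac{1}{2} \frac{1}{30 + 5 q}}{q} = \frac{1}{2 q \left(30 + 5 q\right)}$)
$- 35 \left(s{\left(5 + 3 \right)} + 16\right) = - 35 \left(\frac{1}{10 \left(5 + 3\right) \left(6 + \left(5 + 3\right)\right)} + 16\right) = - 35 \left(\frac{1}{10 \cdot 8 \left(6 + 8\right)} + 16\right) = - 35 \left(\frac{1}{10} \cdot \frac{1}{8} \cdot \frac{1}{14} + 16\right) = - 35 \left(\frac{1}{1120} + 16\right) = \left(-35\right) \frac{17921}{1120} = - \frac{17921}{32}$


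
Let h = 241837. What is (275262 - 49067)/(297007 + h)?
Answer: 226195/538844 ≈ 0.41978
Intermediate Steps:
(275262 - 49067)/(297007 + h) = (275262 - 49067)/(297007 + 241837) = 226195/538844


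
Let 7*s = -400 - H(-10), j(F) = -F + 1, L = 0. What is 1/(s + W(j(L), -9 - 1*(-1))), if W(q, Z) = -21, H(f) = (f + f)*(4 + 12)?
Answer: -7/227 ≈ -0.030837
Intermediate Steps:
H(f) = 32*f (H(f) = (2*f)*16 = 32*f)
j(F) = 1 - F
s = -80/7 (s = (-400 - 32*(-10))/7 = (-400 - 1*(-320))/7 = (-400 + 320)/7 = (1/7)*(-80) = -80/7 ≈ -11.429)
1/(s + W(j(L), -9 - 1*(-1))) = 1/(-80/7 - 21) = 1/(-227/7) = -7/227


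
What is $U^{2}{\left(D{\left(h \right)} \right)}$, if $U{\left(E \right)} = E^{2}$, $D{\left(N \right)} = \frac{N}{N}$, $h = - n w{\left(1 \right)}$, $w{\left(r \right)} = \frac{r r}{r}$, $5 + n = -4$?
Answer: $1$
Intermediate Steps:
$n = -9$ ($n = -5 - 4 = -9$)
$w{\left(r \right)} = r$ ($w{\left(r \right)} = \frac{r^{2}}{r} = r$)
$h = 9$ ($h = \left(-1\right) \left(-9\right) 1 = 9 \cdot 1 = 9$)
$D{\left(N \right)} = 1$
$U^{2}{\left(D{\left(h \right)} \right)} = \left(1^{2}\right)^{2} = 1^{2} = 1$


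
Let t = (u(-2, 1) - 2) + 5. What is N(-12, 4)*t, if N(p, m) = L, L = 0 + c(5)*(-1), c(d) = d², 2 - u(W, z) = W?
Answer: -175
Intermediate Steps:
u(W, z) = 2 - W
L = -25 (L = 0 + 5²*(-1) = 0 + 25*(-1) = 0 - 25 = -25)
N(p, m) = -25
t = 7 (t = ((2 - 1*(-2)) - 2) + 5 = ((2 + 2) - 2) + 5 = (4 - 2) + 5 = 2 + 5 = 7)
N(-12, 4)*t = -25*7 = -175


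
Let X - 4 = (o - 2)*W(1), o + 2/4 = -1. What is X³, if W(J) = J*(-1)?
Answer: 3375/8 ≈ 421.88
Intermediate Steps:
o = -3/2 (o = -½ - 1 = -3/2 ≈ -1.5000)
W(J) = -J
X = 15/2 (X = 4 + (-3/2 - 2)*(-1*1) = 4 - 7/2*(-1) = 4 + 7/2 = 15/2 ≈ 7.5000)
X³ = (15/2)³ = 3375/8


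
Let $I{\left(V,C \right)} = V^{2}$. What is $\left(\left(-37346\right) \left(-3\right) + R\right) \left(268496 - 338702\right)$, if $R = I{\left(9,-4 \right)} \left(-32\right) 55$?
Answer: $2142827532$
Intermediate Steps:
$R = -142560$ ($R = 9^{2} \left(-32\right) 55 = 81 \left(-32\right) 55 = \left(-2592\right) 55 = -142560$)
$\left(\left(-37346\right) \left(-3\right) + R\right) \left(268496 - 338702\right) = \left(\left(-37346\right) \left(-3\right) - 142560\right) \left(268496 - 338702\right) = \left(112038 - 142560\right) \left(-70206\right) = \left(-30522\right) \left(-70206\right) = 2142827532$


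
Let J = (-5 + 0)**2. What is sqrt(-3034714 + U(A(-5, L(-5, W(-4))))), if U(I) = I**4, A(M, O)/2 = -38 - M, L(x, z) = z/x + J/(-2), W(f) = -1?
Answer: sqrt(15940022) ≈ 3992.5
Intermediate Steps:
J = 25 (J = (-5)**2 = 25)
L(x, z) = -25/2 + z/x (L(x, z) = z/x + 25/(-2) = z/x + 25*(-1/2) = z/x - 25/2 = -25/2 + z/x)
A(M, O) = -76 - 2*M (A(M, O) = 2*(-38 - M) = -76 - 2*M)
sqrt(-3034714 + U(A(-5, L(-5, W(-4))))) = sqrt(-3034714 + (-76 - 2*(-5))**4) = sqrt(-3034714 + (-76 + 10)**4) = sqrt(-3034714 + (-66)**4) = sqrt(-3034714 + 18974736) = sqrt(15940022)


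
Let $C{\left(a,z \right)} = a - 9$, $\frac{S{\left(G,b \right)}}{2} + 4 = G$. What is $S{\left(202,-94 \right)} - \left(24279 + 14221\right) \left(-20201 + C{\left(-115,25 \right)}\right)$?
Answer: $782512896$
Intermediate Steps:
$S{\left(G,b \right)} = -8 + 2 G$
$C{\left(a,z \right)} = -9 + a$
$S{\left(202,-94 \right)} - \left(24279 + 14221\right) \left(-20201 + C{\left(-115,25 \right)}\right) = \left(-8 + 2 \cdot 202\right) - \left(24279 + 14221\right) \left(-20201 - 124\right) = \left(-8 + 404\right) - 38500 \left(-20201 - 124\right) = 396 - 38500 \left(-20325\right) = 396 - -782512500 = 396 + 782512500 = 782512896$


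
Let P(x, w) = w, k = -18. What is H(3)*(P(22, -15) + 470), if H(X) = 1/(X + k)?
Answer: -91/3 ≈ -30.333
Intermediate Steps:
H(X) = 1/(-18 + X) (H(X) = 1/(X - 18) = 1/(-18 + X))
H(3)*(P(22, -15) + 470) = (-15 + 470)/(-18 + 3) = 455/(-15) = -1/15*455 = -91/3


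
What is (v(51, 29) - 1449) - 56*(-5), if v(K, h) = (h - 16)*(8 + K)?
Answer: -402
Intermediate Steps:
v(K, h) = (-16 + h)*(8 + K)
(v(51, 29) - 1449) - 56*(-5) = ((-128 - 16*51 + 8*29 + 51*29) - 1449) - 56*(-5) = ((-128 - 816 + 232 + 1479) - 1449) + 280 = (767 - 1449) + 280 = -682 + 280 = -402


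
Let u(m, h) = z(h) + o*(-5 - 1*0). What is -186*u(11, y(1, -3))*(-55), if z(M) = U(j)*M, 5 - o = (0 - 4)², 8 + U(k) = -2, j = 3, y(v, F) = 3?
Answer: 255750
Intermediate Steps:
U(k) = -10 (U(k) = -8 - 2 = -10)
o = -11 (o = 5 - (0 - 4)² = 5 - 1*(-4)² = 5 - 1*16 = 5 - 16 = -11)
z(M) = -10*M
u(m, h) = 55 - 10*h (u(m, h) = -10*h - 11*(-5 - 1*0) = -10*h - 11*(-5 + 0) = -10*h - 11*(-5) = -10*h + 55 = 55 - 10*h)
-186*u(11, y(1, -3))*(-55) = -186*(55 - 10*3)*(-55) = -186*(55 - 30)*(-55) = -186*25*(-55) = -4650*(-55) = 255750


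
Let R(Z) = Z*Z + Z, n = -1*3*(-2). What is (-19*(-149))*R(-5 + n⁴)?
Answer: 4722028732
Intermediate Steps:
n = 6 (n = -3*(-2) = 6)
R(Z) = Z + Z² (R(Z) = Z² + Z = Z + Z²)
(-19*(-149))*R(-5 + n⁴) = (-19*(-149))*((-5 + 6⁴)*(1 + (-5 + 6⁴))) = 2831*((-5 + 1296)*(1 + (-5 + 1296))) = 2831*(1291*(1 + 1291)) = 2831*(1291*1292) = 2831*1667972 = 4722028732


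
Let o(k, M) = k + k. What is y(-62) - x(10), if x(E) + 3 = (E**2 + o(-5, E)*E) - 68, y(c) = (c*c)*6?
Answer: 23135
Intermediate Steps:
o(k, M) = 2*k
y(c) = 6*c**2 (y(c) = c**2*6 = 6*c**2)
x(E) = -71 + E**2 - 10*E (x(E) = -3 + ((E**2 + (2*(-5))*E) - 68) = -3 + ((E**2 - 10*E) - 68) = -3 + (-68 + E**2 - 10*E) = -71 + E**2 - 10*E)
y(-62) - x(10) = 6*(-62)**2 - (-71 + 10**2 - 10*10) = 6*3844 - (-71 + 100 - 100) = 23064 - 1*(-71) = 23064 + 71 = 23135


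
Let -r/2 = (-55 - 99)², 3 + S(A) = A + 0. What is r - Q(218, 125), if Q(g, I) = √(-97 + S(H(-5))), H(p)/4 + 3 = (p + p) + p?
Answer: -47432 - 2*I*√43 ≈ -47432.0 - 13.115*I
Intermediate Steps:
H(p) = -12 + 12*p (H(p) = -12 + 4*((p + p) + p) = -12 + 4*(2*p + p) = -12 + 4*(3*p) = -12 + 12*p)
S(A) = -3 + A (S(A) = -3 + (A + 0) = -3 + A)
Q(g, I) = 2*I*√43 (Q(g, I) = √(-97 + (-3 + (-12 + 12*(-5)))) = √(-97 + (-3 + (-12 - 60))) = √(-97 + (-3 - 72)) = √(-97 - 75) = √(-172) = 2*I*√43)
r = -47432 (r = -2*(-55 - 99)² = -2*(-154)² = -2*23716 = -47432)
r - Q(218, 125) = -47432 - 2*I*√43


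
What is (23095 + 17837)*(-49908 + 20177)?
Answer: -1216949292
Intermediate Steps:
(23095 + 17837)*(-49908 + 20177) = 40932*(-29731) = -1216949292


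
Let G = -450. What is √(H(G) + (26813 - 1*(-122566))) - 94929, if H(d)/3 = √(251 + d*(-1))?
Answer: -94929 + √(149379 + 3*√701) ≈ -94542.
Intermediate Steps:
H(d) = 3*√(251 - d) (H(d) = 3*√(251 + d*(-1)) = 3*√(251 - d))
√(H(G) + (26813 - 1*(-122566))) - 94929 = √(3*√(251 - 1*(-450)) + (26813 - 1*(-122566))) - 94929 = √(3*√(251 + 450) + (26813 + 122566)) - 94929 = √(3*√701 + 149379) - 94929 = √(149379 + 3*√701) - 94929 = -94929 + √(149379 + 3*√701)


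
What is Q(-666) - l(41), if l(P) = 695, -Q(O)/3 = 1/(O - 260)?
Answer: -643567/926 ≈ -695.00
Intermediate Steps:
Q(O) = -3/(-260 + O) (Q(O) = -3/(O - 260) = -3/(-260 + O))
Q(-666) - l(41) = -3/(-260 - 666) - 1*695 = -3/(-926) - 695 = -3*(-1/926) - 695 = 3/926 - 695 = -643567/926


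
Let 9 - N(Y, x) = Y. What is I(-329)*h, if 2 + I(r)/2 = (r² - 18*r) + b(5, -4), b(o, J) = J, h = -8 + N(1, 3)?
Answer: 0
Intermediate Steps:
N(Y, x) = 9 - Y
h = 0 (h = -8 + (9 - 1*1) = -8 + (9 - 1) = -8 + 8 = 0)
I(r) = -12 - 36*r + 2*r² (I(r) = -4 + 2*((r² - 18*r) - 4) = -4 + 2*(-4 + r² - 18*r) = -4 + (-8 - 36*r + 2*r²) = -12 - 36*r + 2*r²)
I(-329)*h = (-12 - 36*(-329) + 2*(-329)²)*0 = (-12 + 11844 + 2*108241)*0 = (-12 + 11844 + 216482)*0 = 228314*0 = 0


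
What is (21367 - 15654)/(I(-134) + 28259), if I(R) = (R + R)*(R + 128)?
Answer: 5713/29867 ≈ 0.19128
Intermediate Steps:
I(R) = 2*R*(128 + R) (I(R) = (2*R)*(128 + R) = 2*R*(128 + R))
(21367 - 15654)/(I(-134) + 28259) = (21367 - 15654)/(2*(-134)*(128 - 134) + 28259) = 5713/(2*(-134)*(-6) + 28259) = 5713/(1608 + 28259) = 5713/29867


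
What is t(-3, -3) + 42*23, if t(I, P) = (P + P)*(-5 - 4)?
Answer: 1020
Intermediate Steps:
t(I, P) = -18*P (t(I, P) = (2*P)*(-9) = -18*P)
t(-3, -3) + 42*23 = -18*(-3) + 42*23 = 54 + 966 = 1020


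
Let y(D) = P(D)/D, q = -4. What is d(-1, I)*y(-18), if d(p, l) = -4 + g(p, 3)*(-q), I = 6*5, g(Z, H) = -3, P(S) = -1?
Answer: -8/9 ≈ -0.88889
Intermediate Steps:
I = 30
d(p, l) = -16 (d(p, l) = -4 - (-3)*(-4) = -4 - 3*4 = -4 - 12 = -16)
y(D) = -1/D
d(-1, I)*y(-18) = -(-16)/(-18) = -(-16)*(-1)/18 = -16*1/18 = -8/9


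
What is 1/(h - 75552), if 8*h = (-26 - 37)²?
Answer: -8/600447 ≈ -1.3323e-5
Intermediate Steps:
h = 3969/8 (h = (-26 - 37)²/8 = (⅛)*(-63)² = (⅛)*3969 = 3969/8 ≈ 496.13)
1/(h - 75552) = 1/(3969/8 - 75552) = 1/(-600447/8) = -8/600447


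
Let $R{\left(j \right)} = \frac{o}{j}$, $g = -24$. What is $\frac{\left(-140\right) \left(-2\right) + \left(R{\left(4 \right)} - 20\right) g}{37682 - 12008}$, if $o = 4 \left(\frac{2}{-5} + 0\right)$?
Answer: $\frac{1924}{64185} \approx 0.029976$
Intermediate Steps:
$o = - \frac{8}{5}$ ($o = 4 \left(2 \left(- \frac{1}{5}\right) + 0\right) = 4 \left(- \frac{2}{5} + 0\right) = 4 \left(- \frac{2}{5}\right) = - \frac{8}{5} \approx -1.6$)
$R{\left(j \right)} = - \frac{8}{5 j}$
$\frac{\left(-140\right) \left(-2\right) + \left(R{\left(4 \right)} - 20\right) g}{37682 - 12008} = \frac{\left(-140\right) \left(-2\right) + \left(- \frac{8}{5 \cdot 4} - 20\right) \left(-24\right)}{37682 - 12008} = \frac{280 + \left(\left(- \frac{8}{5}\right) \frac{1}{4} - 20\right) \left(-24\right)}{25674} = \left(280 + \left(- \frac{2}{5} - 20\right) \left(-24\right)\right) \frac{1}{25674} = \left(280 - - \frac{2448}{5}\right) \frac{1}{25674} = \left(280 + \frac{2448}{5}\right) \frac{1}{25674} = \frac{3848}{5} \cdot \frac{1}{25674} = \frac{1924}{64185}$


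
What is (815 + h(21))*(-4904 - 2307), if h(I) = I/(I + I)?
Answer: -11761141/2 ≈ -5.8806e+6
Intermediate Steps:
h(I) = ½ (h(I) = I/((2*I)) = I*(1/(2*I)) = ½)
(815 + h(21))*(-4904 - 2307) = (815 + ½)*(-4904 - 2307) = (1631/2)*(-7211) = -11761141/2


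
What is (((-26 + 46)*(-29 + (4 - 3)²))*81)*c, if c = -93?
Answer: 4218480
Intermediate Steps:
(((-26 + 46)*(-29 + (4 - 3)²))*81)*c = (((-26 + 46)*(-29 + (4 - 3)²))*81)*(-93) = ((20*(-29 + 1²))*81)*(-93) = ((20*(-29 + 1))*81)*(-93) = ((20*(-28))*81)*(-93) = -560*81*(-93) = -45360*(-93) = 4218480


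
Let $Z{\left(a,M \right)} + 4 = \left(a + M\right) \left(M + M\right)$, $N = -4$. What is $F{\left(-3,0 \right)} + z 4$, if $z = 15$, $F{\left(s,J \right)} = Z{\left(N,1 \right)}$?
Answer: $50$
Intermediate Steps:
$Z{\left(a,M \right)} = -4 + 2 M \left(M + a\right)$ ($Z{\left(a,M \right)} = -4 + \left(a + M\right) \left(M + M\right) = -4 + \left(M + a\right) 2 M = -4 + 2 M \left(M + a\right)$)
$F{\left(s,J \right)} = -10$ ($F{\left(s,J \right)} = -4 + 2 \cdot 1^{2} + 2 \cdot 1 \left(-4\right) = -4 + 2 \cdot 1 - 8 = -4 + 2 - 8 = -10$)
$F{\left(-3,0 \right)} + z 4 = -10 + 15 \cdot 4 = -10 + 60 = 50$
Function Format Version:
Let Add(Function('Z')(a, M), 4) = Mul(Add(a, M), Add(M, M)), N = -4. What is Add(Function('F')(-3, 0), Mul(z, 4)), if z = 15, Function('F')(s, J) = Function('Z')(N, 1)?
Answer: 50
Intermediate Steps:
Function('Z')(a, M) = Add(-4, Mul(2, M, Add(M, a))) (Function('Z')(a, M) = Add(-4, Mul(Add(a, M), Add(M, M))) = Add(-4, Mul(Add(M, a), Mul(2, M))) = Add(-4, Mul(2, M, Add(M, a))))
Function('F')(s, J) = -10 (Function('F')(s, J) = Add(-4, Mul(2, Pow(1, 2)), Mul(2, 1, -4)) = Add(-4, Mul(2, 1), -8) = Add(-4, 2, -8) = -10)
Add(Function('F')(-3, 0), Mul(z, 4)) = Add(-10, Mul(15, 4)) = Add(-10, 60) = 50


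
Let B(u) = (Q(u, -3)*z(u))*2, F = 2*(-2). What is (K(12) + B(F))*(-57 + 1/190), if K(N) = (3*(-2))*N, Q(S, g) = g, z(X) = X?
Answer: 259896/95 ≈ 2735.7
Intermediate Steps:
F = -4
B(u) = -6*u (B(u) = -3*u*2 = -6*u)
K(N) = -6*N
(K(12) + B(F))*(-57 + 1/190) = (-6*12 - 6*(-4))*(-57 + 1/190) = (-72 + 24)*(-57 + 1/190) = -48*(-10829/190) = 259896/95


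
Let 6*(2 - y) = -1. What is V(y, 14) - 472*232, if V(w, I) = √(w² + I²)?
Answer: -656939/6 ≈ -1.0949e+5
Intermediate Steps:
y = 13/6 (y = 2 - ⅙*(-1) = 2 + ⅙ = 13/6 ≈ 2.1667)
V(w, I) = √(I² + w²)
V(y, 14) - 472*232 = √(14² + (13/6)²) - 472*232 = √(196 + 169/36) - 109504 = √(7225/36) - 109504 = 85/6 - 109504 = -656939/6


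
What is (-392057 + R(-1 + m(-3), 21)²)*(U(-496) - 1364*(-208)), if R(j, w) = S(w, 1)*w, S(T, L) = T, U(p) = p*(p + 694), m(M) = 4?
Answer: -36651138304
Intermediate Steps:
U(p) = p*(694 + p)
R(j, w) = w² (R(j, w) = w*w = w²)
(-392057 + R(-1 + m(-3), 21)²)*(U(-496) - 1364*(-208)) = (-392057 + (21²)²)*(-496*(694 - 496) - 1364*(-208)) = (-392057 + 441²)*(-496*198 + 283712) = (-392057 + 194481)*(-98208 + 283712) = -197576*185504 = -36651138304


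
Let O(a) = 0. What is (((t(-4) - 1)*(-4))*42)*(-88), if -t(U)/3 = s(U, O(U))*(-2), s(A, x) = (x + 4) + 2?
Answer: 517440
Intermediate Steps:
s(A, x) = 6 + x (s(A, x) = (4 + x) + 2 = 6 + x)
t(U) = 36 (t(U) = -3*(6 + 0)*(-2) = -18*(-2) = -3*(-12) = 36)
(((t(-4) - 1)*(-4))*42)*(-88) = (((36 - 1)*(-4))*42)*(-88) = ((35*(-4))*42)*(-88) = -140*42*(-88) = -5880*(-88) = 517440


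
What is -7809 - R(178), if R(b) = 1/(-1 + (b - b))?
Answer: -7808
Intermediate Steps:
R(b) = -1 (R(b) = 1/(-1 + 0) = 1/(-1) = -1)
-7809 - R(178) = -7809 - 1*(-1) = -7809 + 1 = -7808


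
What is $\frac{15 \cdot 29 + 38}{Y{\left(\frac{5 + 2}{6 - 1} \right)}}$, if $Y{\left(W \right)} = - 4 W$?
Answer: $- \frac{2365}{28} \approx -84.464$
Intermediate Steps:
$\frac{15 \cdot 29 + 38}{Y{\left(\frac{5 + 2}{6 - 1} \right)}} = \frac{15 \cdot 29 + 38}{\left(-4\right) \frac{5 + 2}{6 - 1}} = \frac{435 + 38}{\left(-4\right) \frac{7}{5}} = \frac{1}{\left(-4\right) 7 \cdot \frac{1}{5}} \cdot 473 = \frac{1}{\left(-4\right) \frac{7}{5}} \cdot 473 = \frac{1}{- \frac{28}{5}} \cdot 473 = \left(- \frac{5}{28}\right) 473 = - \frac{2365}{28}$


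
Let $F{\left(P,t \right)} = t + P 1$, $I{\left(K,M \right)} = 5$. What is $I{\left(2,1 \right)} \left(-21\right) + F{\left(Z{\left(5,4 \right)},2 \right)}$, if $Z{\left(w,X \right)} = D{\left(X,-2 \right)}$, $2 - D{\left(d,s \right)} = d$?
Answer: $-105$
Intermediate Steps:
$D{\left(d,s \right)} = 2 - d$
$Z{\left(w,X \right)} = 2 - X$
$F{\left(P,t \right)} = P + t$ ($F{\left(P,t \right)} = t + P = P + t$)
$I{\left(2,1 \right)} \left(-21\right) + F{\left(Z{\left(5,4 \right)},2 \right)} = 5 \left(-21\right) + \left(\left(2 - 4\right) + 2\right) = -105 + \left(\left(2 - 4\right) + 2\right) = -105 + \left(-2 + 2\right) = -105 + 0 = -105$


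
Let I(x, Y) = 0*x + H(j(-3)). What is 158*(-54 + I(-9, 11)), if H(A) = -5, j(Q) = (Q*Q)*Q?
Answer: -9322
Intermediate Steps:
j(Q) = Q³ (j(Q) = Q²*Q = Q³)
I(x, Y) = -5 (I(x, Y) = 0*x - 5 = 0 - 5 = -5)
158*(-54 + I(-9, 11)) = 158*(-54 - 5) = 158*(-59) = -9322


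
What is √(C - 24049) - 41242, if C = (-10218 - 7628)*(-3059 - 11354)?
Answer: -41242 + √257190349 ≈ -25205.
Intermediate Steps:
C = 257214398 (C = -17846*(-14413) = 257214398)
√(C - 24049) - 41242 = √(257214398 - 24049) - 41242 = √257190349 - 41242 = -41242 + √257190349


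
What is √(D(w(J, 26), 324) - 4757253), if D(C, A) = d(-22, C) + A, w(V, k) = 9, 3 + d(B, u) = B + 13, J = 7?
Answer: 3*I*√528549 ≈ 2181.0*I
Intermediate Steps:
d(B, u) = 10 + B (d(B, u) = -3 + (B + 13) = -3 + (13 + B) = 10 + B)
D(C, A) = -12 + A (D(C, A) = (10 - 22) + A = -12 + A)
√(D(w(J, 26), 324) - 4757253) = √((-12 + 324) - 4757253) = √(312 - 4757253) = √(-4756941) = 3*I*√528549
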